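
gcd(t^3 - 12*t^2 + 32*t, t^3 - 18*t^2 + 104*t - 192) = t^2 - 12*t + 32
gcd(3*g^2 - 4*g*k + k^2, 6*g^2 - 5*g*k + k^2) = 3*g - k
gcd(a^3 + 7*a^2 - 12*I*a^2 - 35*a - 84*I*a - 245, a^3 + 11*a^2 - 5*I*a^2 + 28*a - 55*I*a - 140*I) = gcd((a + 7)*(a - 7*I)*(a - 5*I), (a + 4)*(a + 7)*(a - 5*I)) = a^2 + a*(7 - 5*I) - 35*I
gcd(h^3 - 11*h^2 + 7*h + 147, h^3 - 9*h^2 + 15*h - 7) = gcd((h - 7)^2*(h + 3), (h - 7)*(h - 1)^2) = h - 7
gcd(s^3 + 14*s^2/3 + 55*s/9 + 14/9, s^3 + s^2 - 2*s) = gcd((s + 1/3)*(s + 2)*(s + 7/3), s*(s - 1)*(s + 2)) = s + 2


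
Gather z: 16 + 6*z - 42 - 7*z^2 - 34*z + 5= -7*z^2 - 28*z - 21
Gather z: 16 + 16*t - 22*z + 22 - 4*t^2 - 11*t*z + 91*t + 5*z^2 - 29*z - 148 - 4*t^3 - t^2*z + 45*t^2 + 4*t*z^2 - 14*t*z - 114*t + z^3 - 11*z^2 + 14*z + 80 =-4*t^3 + 41*t^2 - 7*t + z^3 + z^2*(4*t - 6) + z*(-t^2 - 25*t - 37) - 30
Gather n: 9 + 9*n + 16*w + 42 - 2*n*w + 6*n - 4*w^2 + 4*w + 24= n*(15 - 2*w) - 4*w^2 + 20*w + 75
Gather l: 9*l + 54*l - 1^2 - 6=63*l - 7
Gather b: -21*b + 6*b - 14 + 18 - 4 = -15*b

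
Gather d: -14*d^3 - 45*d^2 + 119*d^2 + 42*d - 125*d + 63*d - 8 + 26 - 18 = -14*d^3 + 74*d^2 - 20*d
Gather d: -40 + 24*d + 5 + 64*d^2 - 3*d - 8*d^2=56*d^2 + 21*d - 35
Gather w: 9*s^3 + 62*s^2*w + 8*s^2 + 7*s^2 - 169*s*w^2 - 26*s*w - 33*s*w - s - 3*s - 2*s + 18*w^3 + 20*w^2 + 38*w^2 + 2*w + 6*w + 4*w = 9*s^3 + 15*s^2 - 6*s + 18*w^3 + w^2*(58 - 169*s) + w*(62*s^2 - 59*s + 12)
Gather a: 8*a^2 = 8*a^2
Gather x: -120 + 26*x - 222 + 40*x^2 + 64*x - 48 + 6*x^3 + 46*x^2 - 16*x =6*x^3 + 86*x^2 + 74*x - 390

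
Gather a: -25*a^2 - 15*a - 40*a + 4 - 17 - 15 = -25*a^2 - 55*a - 28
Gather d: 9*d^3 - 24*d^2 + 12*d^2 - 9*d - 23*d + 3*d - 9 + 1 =9*d^3 - 12*d^2 - 29*d - 8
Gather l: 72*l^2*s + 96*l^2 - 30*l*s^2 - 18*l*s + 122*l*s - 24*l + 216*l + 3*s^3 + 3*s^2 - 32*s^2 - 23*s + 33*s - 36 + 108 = l^2*(72*s + 96) + l*(-30*s^2 + 104*s + 192) + 3*s^3 - 29*s^2 + 10*s + 72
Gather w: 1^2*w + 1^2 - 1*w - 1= 0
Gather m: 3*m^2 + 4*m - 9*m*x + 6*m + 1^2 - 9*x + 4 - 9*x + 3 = 3*m^2 + m*(10 - 9*x) - 18*x + 8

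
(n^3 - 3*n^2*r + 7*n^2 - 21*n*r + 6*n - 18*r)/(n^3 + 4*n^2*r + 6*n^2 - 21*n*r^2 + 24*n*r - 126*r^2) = (n + 1)/(n + 7*r)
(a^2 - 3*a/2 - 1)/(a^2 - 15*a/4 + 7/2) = 2*(2*a + 1)/(4*a - 7)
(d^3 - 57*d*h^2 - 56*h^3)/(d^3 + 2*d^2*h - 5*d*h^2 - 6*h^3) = (d^2 - d*h - 56*h^2)/(d^2 + d*h - 6*h^2)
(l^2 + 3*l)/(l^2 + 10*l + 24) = l*(l + 3)/(l^2 + 10*l + 24)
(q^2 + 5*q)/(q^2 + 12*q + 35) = q/(q + 7)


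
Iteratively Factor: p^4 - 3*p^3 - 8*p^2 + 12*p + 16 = (p - 2)*(p^3 - p^2 - 10*p - 8) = (p - 2)*(p + 2)*(p^2 - 3*p - 4) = (p - 4)*(p - 2)*(p + 2)*(p + 1)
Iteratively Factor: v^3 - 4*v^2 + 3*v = (v - 1)*(v^2 - 3*v) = v*(v - 1)*(v - 3)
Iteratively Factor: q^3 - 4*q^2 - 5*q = (q + 1)*(q^2 - 5*q) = (q - 5)*(q + 1)*(q)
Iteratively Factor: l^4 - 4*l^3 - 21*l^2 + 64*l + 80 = (l + 1)*(l^3 - 5*l^2 - 16*l + 80) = (l - 4)*(l + 1)*(l^2 - l - 20) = (l - 5)*(l - 4)*(l + 1)*(l + 4)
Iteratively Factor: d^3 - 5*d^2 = (d)*(d^2 - 5*d) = d*(d - 5)*(d)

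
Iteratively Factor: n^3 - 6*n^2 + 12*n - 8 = (n - 2)*(n^2 - 4*n + 4) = (n - 2)^2*(n - 2)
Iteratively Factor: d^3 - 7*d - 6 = (d + 2)*(d^2 - 2*d - 3) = (d - 3)*(d + 2)*(d + 1)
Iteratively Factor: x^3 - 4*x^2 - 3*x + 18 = (x - 3)*(x^2 - x - 6) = (x - 3)*(x + 2)*(x - 3)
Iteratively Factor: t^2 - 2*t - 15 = (t + 3)*(t - 5)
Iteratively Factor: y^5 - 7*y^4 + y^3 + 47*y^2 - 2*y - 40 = (y - 1)*(y^4 - 6*y^3 - 5*y^2 + 42*y + 40) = (y - 4)*(y - 1)*(y^3 - 2*y^2 - 13*y - 10) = (y - 5)*(y - 4)*(y - 1)*(y^2 + 3*y + 2) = (y - 5)*(y - 4)*(y - 1)*(y + 1)*(y + 2)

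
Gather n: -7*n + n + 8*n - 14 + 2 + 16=2*n + 4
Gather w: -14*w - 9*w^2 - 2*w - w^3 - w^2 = -w^3 - 10*w^2 - 16*w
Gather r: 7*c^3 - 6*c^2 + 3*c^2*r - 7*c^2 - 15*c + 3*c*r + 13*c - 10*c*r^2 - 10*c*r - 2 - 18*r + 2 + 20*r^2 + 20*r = 7*c^3 - 13*c^2 - 2*c + r^2*(20 - 10*c) + r*(3*c^2 - 7*c + 2)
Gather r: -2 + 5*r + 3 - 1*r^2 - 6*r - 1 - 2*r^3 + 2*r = -2*r^3 - r^2 + r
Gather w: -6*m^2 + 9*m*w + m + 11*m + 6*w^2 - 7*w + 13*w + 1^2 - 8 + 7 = -6*m^2 + 12*m + 6*w^2 + w*(9*m + 6)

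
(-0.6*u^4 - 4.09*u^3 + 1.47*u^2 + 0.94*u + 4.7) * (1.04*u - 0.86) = -0.624*u^5 - 3.7376*u^4 + 5.0462*u^3 - 0.2866*u^2 + 4.0796*u - 4.042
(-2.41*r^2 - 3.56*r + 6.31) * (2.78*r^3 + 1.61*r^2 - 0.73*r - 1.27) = -6.6998*r^5 - 13.7769*r^4 + 13.5695*r^3 + 15.8186*r^2 - 0.0850999999999988*r - 8.0137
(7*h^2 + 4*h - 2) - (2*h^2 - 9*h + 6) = 5*h^2 + 13*h - 8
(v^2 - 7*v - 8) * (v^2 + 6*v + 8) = v^4 - v^3 - 42*v^2 - 104*v - 64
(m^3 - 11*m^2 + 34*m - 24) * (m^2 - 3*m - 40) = m^5 - 14*m^4 + 27*m^3 + 314*m^2 - 1288*m + 960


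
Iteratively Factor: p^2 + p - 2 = (p - 1)*(p + 2)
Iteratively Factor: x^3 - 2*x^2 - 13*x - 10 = (x - 5)*(x^2 + 3*x + 2) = (x - 5)*(x + 2)*(x + 1)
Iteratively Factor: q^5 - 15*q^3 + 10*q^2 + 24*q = (q - 2)*(q^4 + 2*q^3 - 11*q^2 - 12*q) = (q - 3)*(q - 2)*(q^3 + 5*q^2 + 4*q) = (q - 3)*(q - 2)*(q + 4)*(q^2 + q) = q*(q - 3)*(q - 2)*(q + 4)*(q + 1)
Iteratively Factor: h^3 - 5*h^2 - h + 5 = (h - 1)*(h^2 - 4*h - 5) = (h - 5)*(h - 1)*(h + 1)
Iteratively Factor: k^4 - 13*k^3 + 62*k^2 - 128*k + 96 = (k - 4)*(k^3 - 9*k^2 + 26*k - 24) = (k - 4)*(k - 2)*(k^2 - 7*k + 12) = (k - 4)*(k - 3)*(k - 2)*(k - 4)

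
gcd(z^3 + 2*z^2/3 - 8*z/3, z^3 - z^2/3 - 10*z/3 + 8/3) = z^2 + 2*z/3 - 8/3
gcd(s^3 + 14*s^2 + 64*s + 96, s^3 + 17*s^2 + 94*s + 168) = s^2 + 10*s + 24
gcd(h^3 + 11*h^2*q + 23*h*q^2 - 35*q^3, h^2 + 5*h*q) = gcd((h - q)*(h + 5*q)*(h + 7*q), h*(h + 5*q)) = h + 5*q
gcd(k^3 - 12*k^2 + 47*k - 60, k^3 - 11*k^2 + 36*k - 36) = k - 3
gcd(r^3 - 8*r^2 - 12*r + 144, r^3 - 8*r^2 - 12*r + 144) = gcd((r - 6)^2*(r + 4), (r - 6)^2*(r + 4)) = r^3 - 8*r^2 - 12*r + 144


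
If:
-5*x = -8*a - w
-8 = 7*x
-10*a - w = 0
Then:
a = 20/7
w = -200/7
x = -8/7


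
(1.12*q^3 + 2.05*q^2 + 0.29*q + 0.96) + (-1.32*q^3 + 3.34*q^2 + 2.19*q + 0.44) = -0.2*q^3 + 5.39*q^2 + 2.48*q + 1.4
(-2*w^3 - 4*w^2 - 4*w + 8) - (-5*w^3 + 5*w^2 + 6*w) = 3*w^3 - 9*w^2 - 10*w + 8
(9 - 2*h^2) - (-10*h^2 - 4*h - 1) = 8*h^2 + 4*h + 10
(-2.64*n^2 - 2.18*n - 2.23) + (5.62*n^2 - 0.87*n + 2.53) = 2.98*n^2 - 3.05*n + 0.3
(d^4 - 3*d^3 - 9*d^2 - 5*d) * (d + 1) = d^5 - 2*d^4 - 12*d^3 - 14*d^2 - 5*d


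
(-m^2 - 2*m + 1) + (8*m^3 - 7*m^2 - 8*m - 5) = 8*m^3 - 8*m^2 - 10*m - 4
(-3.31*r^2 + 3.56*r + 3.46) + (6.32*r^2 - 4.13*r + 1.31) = 3.01*r^2 - 0.57*r + 4.77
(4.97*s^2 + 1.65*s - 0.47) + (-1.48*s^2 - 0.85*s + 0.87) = 3.49*s^2 + 0.8*s + 0.4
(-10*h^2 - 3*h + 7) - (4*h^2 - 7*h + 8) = -14*h^2 + 4*h - 1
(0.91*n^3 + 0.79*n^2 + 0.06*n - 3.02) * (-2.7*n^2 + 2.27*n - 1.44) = -2.457*n^5 - 0.0673000000000004*n^4 + 0.3209*n^3 + 7.1526*n^2 - 6.9418*n + 4.3488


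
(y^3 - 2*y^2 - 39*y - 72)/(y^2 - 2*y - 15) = (y^2 - 5*y - 24)/(y - 5)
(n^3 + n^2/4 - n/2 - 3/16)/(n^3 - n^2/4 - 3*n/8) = (n + 1/2)/n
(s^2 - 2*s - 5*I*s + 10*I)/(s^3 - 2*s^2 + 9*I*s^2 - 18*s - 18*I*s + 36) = (s - 5*I)/(s^2 + 9*I*s - 18)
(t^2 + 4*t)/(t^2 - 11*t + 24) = t*(t + 4)/(t^2 - 11*t + 24)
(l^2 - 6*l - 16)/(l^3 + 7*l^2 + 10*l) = (l - 8)/(l*(l + 5))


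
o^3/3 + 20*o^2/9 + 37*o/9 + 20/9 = (o/3 + 1/3)*(o + 5/3)*(o + 4)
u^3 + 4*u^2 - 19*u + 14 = (u - 2)*(u - 1)*(u + 7)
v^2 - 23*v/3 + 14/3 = (v - 7)*(v - 2/3)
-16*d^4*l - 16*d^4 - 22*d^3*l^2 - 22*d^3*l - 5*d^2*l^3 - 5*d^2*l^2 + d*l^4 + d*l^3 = (-8*d + l)*(d + l)*(2*d + l)*(d*l + d)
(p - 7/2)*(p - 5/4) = p^2 - 19*p/4 + 35/8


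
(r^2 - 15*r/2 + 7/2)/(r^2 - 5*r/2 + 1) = (r - 7)/(r - 2)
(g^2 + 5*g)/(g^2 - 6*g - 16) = g*(g + 5)/(g^2 - 6*g - 16)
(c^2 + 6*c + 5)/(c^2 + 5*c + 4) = (c + 5)/(c + 4)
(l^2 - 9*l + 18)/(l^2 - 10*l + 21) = (l - 6)/(l - 7)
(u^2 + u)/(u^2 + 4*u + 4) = u*(u + 1)/(u^2 + 4*u + 4)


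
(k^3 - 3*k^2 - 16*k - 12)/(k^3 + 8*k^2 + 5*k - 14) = (k^2 - 5*k - 6)/(k^2 + 6*k - 7)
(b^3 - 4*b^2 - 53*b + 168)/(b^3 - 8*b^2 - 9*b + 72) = (b + 7)/(b + 3)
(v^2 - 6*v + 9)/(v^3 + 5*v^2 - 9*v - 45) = (v - 3)/(v^2 + 8*v + 15)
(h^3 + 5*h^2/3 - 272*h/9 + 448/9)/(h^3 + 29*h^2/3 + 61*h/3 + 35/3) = (9*h^2 - 48*h + 64)/(3*(3*h^2 + 8*h + 5))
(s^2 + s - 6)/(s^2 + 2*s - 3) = (s - 2)/(s - 1)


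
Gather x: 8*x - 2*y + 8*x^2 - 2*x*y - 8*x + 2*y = 8*x^2 - 2*x*y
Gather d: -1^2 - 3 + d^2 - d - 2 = d^2 - d - 6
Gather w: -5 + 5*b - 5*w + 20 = 5*b - 5*w + 15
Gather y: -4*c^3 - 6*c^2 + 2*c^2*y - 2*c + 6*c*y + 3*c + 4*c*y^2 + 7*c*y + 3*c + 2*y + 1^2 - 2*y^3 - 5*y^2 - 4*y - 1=-4*c^3 - 6*c^2 + 4*c - 2*y^3 + y^2*(4*c - 5) + y*(2*c^2 + 13*c - 2)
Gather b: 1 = 1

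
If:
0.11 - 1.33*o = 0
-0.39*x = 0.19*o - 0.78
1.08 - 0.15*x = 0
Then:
No Solution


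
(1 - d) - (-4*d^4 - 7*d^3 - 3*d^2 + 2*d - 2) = 4*d^4 + 7*d^3 + 3*d^2 - 3*d + 3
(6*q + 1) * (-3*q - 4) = -18*q^2 - 27*q - 4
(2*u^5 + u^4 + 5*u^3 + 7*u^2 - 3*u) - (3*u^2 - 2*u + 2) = 2*u^5 + u^4 + 5*u^3 + 4*u^2 - u - 2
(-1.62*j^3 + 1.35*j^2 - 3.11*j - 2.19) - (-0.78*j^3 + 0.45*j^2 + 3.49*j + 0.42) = -0.84*j^3 + 0.9*j^2 - 6.6*j - 2.61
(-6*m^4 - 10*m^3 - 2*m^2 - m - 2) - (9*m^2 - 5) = -6*m^4 - 10*m^3 - 11*m^2 - m + 3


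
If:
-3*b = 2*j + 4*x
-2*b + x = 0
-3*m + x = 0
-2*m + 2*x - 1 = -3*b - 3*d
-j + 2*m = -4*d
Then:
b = 24/13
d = -41/13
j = -132/13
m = 16/13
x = 48/13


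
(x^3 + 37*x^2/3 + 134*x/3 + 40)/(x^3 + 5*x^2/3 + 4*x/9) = 3*(x^2 + 11*x + 30)/(x*(3*x + 1))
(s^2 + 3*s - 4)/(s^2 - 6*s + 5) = (s + 4)/(s - 5)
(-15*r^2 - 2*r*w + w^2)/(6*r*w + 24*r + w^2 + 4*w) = (-15*r^2 - 2*r*w + w^2)/(6*r*w + 24*r + w^2 + 4*w)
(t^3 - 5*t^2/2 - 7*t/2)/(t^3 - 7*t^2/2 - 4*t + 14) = t*(t + 1)/(t^2 - 4)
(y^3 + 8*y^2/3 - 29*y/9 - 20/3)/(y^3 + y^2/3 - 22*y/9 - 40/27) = 3*(y + 3)/(3*y + 2)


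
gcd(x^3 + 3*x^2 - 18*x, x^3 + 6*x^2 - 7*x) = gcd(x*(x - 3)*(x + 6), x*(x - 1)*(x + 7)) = x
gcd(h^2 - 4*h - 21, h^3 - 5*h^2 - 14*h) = h - 7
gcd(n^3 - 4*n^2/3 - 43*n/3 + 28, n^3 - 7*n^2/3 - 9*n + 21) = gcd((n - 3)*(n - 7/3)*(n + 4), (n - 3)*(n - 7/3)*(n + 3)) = n^2 - 16*n/3 + 7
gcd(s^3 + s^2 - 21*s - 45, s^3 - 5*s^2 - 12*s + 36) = s + 3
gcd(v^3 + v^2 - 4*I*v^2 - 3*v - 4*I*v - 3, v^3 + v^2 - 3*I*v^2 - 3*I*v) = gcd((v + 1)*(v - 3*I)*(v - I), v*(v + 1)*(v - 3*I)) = v^2 + v*(1 - 3*I) - 3*I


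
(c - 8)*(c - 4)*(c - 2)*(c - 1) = c^4 - 15*c^3 + 70*c^2 - 120*c + 64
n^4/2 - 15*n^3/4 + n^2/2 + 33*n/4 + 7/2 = (n/2 + 1/2)*(n - 7)*(n - 2)*(n + 1/2)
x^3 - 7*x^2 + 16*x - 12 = (x - 3)*(x - 2)^2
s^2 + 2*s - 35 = (s - 5)*(s + 7)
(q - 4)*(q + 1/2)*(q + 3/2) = q^3 - 2*q^2 - 29*q/4 - 3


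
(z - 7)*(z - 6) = z^2 - 13*z + 42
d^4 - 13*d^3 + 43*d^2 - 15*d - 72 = (d - 8)*(d - 3)^2*(d + 1)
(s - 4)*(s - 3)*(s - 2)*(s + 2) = s^4 - 7*s^3 + 8*s^2 + 28*s - 48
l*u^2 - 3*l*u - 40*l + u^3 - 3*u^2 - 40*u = (l + u)*(u - 8)*(u + 5)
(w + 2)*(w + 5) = w^2 + 7*w + 10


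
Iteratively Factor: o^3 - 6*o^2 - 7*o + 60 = (o - 5)*(o^2 - o - 12) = (o - 5)*(o - 4)*(o + 3)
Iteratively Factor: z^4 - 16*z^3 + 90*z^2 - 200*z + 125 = (z - 5)*(z^3 - 11*z^2 + 35*z - 25) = (z - 5)^2*(z^2 - 6*z + 5) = (z - 5)^2*(z - 1)*(z - 5)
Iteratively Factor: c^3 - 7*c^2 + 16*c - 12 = (c - 3)*(c^2 - 4*c + 4) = (c - 3)*(c - 2)*(c - 2)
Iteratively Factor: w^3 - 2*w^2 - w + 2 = (w - 1)*(w^2 - w - 2) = (w - 2)*(w - 1)*(w + 1)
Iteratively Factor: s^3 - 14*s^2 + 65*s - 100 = (s - 4)*(s^2 - 10*s + 25) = (s - 5)*(s - 4)*(s - 5)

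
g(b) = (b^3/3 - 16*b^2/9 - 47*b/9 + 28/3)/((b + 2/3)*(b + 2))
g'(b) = (b^2 - 32*b/9 - 47/9)/((b + 2/3)*(b + 2)) - (b^3/3 - 16*b^2/9 - 47*b/9 + 28/3)/((b + 2/3)*(b + 2)^2) - (b^3/3 - 16*b^2/9 - 47*b/9 + 28/3)/((b + 2/3)^2*(b + 2))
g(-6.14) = -4.54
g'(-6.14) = 0.47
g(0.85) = 0.88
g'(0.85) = -2.63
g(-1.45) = -28.20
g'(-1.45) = 10.55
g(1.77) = -0.40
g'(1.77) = -0.65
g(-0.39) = 24.87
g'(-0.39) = -113.63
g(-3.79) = -2.60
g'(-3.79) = 1.76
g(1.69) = -0.34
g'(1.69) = -0.73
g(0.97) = 0.60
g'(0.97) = -2.16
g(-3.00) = 0.00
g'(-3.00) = 6.19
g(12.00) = 1.50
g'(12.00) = 0.32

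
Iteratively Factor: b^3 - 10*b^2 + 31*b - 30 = (b - 5)*(b^2 - 5*b + 6) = (b - 5)*(b - 3)*(b - 2)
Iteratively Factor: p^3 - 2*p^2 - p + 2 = (p - 1)*(p^2 - p - 2) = (p - 2)*(p - 1)*(p + 1)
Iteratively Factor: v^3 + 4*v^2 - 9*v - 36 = (v - 3)*(v^2 + 7*v + 12) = (v - 3)*(v + 4)*(v + 3)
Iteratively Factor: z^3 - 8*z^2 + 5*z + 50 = (z + 2)*(z^2 - 10*z + 25) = (z - 5)*(z + 2)*(z - 5)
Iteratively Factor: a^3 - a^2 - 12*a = (a)*(a^2 - a - 12) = a*(a - 4)*(a + 3)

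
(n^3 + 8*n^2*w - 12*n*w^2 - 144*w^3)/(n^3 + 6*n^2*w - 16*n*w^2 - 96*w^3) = (n + 6*w)/(n + 4*w)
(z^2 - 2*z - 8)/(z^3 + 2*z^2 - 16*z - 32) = 1/(z + 4)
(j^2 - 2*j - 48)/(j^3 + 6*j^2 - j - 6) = (j - 8)/(j^2 - 1)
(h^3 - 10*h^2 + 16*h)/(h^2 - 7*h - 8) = h*(h - 2)/(h + 1)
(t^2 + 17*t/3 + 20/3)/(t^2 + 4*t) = (t + 5/3)/t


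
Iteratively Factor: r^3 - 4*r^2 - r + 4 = (r - 1)*(r^2 - 3*r - 4) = (r - 4)*(r - 1)*(r + 1)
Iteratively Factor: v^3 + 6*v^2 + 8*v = (v + 4)*(v^2 + 2*v) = (v + 2)*(v + 4)*(v)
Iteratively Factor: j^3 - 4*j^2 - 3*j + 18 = (j - 3)*(j^2 - j - 6) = (j - 3)^2*(j + 2)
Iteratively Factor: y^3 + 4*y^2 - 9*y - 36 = (y + 4)*(y^2 - 9) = (y + 3)*(y + 4)*(y - 3)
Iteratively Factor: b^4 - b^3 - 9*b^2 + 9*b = (b - 1)*(b^3 - 9*b) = b*(b - 1)*(b^2 - 9) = b*(b - 3)*(b - 1)*(b + 3)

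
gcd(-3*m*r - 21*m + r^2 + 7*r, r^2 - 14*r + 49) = 1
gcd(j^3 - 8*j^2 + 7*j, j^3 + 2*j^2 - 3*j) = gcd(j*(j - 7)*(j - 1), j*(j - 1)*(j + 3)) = j^2 - j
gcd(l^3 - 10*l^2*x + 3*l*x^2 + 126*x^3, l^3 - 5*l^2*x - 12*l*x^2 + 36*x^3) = -l^2 + 3*l*x + 18*x^2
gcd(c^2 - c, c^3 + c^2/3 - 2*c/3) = c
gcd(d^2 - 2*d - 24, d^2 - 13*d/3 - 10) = d - 6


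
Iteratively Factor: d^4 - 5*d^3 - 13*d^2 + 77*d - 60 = (d - 5)*(d^3 - 13*d + 12) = (d - 5)*(d - 1)*(d^2 + d - 12) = (d - 5)*(d - 3)*(d - 1)*(d + 4)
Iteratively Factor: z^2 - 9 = (z + 3)*(z - 3)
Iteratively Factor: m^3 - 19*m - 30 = (m + 3)*(m^2 - 3*m - 10) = (m + 2)*(m + 3)*(m - 5)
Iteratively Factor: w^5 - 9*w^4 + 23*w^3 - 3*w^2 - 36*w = (w + 1)*(w^4 - 10*w^3 + 33*w^2 - 36*w) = (w - 4)*(w + 1)*(w^3 - 6*w^2 + 9*w) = (w - 4)*(w - 3)*(w + 1)*(w^2 - 3*w) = (w - 4)*(w - 3)^2*(w + 1)*(w)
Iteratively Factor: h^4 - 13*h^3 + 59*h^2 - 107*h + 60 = (h - 4)*(h^3 - 9*h^2 + 23*h - 15) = (h - 4)*(h - 3)*(h^2 - 6*h + 5) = (h - 4)*(h - 3)*(h - 1)*(h - 5)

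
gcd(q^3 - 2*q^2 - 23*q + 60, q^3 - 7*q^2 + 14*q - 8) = q - 4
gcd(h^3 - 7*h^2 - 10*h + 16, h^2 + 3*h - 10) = 1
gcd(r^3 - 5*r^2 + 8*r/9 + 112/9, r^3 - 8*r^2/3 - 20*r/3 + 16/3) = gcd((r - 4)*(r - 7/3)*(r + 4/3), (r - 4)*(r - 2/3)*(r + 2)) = r - 4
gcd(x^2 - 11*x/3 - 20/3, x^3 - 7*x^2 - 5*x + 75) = x - 5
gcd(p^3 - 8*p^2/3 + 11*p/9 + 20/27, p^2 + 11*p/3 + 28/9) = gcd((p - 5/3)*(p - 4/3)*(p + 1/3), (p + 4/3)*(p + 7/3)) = 1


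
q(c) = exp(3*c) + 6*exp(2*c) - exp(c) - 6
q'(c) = 3*exp(3*c) + 12*exp(2*c) - exp(c)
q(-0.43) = -3.84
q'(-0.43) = 5.25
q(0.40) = 9.18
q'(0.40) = 35.18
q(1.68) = 315.84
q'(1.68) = 803.51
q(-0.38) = -3.56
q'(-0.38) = 5.89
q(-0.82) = -5.19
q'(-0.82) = 2.14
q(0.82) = 34.37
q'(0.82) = 94.71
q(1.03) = 60.25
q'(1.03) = 157.28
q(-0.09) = -1.14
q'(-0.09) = 11.40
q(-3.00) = -6.03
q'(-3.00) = -0.02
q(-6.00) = -6.00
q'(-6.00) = 0.00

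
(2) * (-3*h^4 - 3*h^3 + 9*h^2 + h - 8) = -6*h^4 - 6*h^3 + 18*h^2 + 2*h - 16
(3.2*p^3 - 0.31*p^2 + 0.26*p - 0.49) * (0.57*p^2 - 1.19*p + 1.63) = 1.824*p^5 - 3.9847*p^4 + 5.7331*p^3 - 1.094*p^2 + 1.0069*p - 0.7987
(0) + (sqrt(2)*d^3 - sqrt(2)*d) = sqrt(2)*d^3 - sqrt(2)*d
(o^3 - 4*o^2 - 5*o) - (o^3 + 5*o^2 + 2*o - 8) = -9*o^2 - 7*o + 8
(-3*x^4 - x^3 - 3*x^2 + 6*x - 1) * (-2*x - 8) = 6*x^5 + 26*x^4 + 14*x^3 + 12*x^2 - 46*x + 8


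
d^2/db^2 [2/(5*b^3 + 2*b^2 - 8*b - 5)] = 4*(-(15*b + 2)*(5*b^3 + 2*b^2 - 8*b - 5) + (15*b^2 + 4*b - 8)^2)/(5*b^3 + 2*b^2 - 8*b - 5)^3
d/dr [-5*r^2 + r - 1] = 1 - 10*r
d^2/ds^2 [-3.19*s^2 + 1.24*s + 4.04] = -6.38000000000000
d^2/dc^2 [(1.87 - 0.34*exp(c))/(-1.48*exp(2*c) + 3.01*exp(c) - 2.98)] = (0.744736000000001*exp(4*c) - 14.86956*exp(3*c) + 15.994212*exp(2*c) + 19.097137*exp(c) - 13.75419)*exp(c)/(3.241792*exp(6*c) - 19.779312*exp(5*c) + 59.80902*exp(4*c) - 106.922725*exp(3*c) + 120.42627*exp(2*c) - 80.190012*exp(c) + 26.463592)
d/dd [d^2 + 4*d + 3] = 2*d + 4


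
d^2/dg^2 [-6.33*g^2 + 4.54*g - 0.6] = -12.6600000000000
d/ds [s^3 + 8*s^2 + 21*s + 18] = 3*s^2 + 16*s + 21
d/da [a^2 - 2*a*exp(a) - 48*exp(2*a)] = -2*a*exp(a) + 2*a - 96*exp(2*a) - 2*exp(a)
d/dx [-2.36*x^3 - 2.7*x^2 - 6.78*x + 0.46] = -7.08*x^2 - 5.4*x - 6.78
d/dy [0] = 0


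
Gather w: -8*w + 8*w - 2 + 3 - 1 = 0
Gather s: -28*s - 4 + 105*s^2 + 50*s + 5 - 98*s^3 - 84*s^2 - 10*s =-98*s^3 + 21*s^2 + 12*s + 1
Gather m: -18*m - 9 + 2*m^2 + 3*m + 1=2*m^2 - 15*m - 8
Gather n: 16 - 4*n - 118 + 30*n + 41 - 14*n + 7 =12*n - 54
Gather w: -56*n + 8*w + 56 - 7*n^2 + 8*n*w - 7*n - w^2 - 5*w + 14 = -7*n^2 - 63*n - w^2 + w*(8*n + 3) + 70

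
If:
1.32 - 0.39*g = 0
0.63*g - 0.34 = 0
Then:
No Solution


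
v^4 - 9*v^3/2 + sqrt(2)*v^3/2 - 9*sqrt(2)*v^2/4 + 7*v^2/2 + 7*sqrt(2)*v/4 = v*(v - 7/2)*(v - 1)*(v + sqrt(2)/2)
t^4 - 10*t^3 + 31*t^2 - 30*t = t*(t - 5)*(t - 3)*(t - 2)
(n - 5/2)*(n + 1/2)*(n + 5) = n^3 + 3*n^2 - 45*n/4 - 25/4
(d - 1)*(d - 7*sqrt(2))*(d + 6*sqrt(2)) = d^3 - sqrt(2)*d^2 - d^2 - 84*d + sqrt(2)*d + 84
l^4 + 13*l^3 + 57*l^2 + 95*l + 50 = (l + 1)*(l + 2)*(l + 5)^2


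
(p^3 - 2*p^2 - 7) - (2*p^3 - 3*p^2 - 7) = -p^3 + p^2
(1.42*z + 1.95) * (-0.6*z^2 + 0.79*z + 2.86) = -0.852*z^3 - 0.0482*z^2 + 5.6017*z + 5.577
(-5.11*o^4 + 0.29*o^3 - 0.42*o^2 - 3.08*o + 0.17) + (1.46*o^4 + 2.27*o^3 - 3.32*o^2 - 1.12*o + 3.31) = -3.65*o^4 + 2.56*o^3 - 3.74*o^2 - 4.2*o + 3.48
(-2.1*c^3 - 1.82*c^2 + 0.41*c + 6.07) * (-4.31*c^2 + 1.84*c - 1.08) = 9.051*c^5 + 3.9802*c^4 - 2.8479*c^3 - 23.4417*c^2 + 10.726*c - 6.5556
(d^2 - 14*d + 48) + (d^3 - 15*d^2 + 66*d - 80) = d^3 - 14*d^2 + 52*d - 32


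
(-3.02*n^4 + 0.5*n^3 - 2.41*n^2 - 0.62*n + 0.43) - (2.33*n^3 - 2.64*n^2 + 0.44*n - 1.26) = -3.02*n^4 - 1.83*n^3 + 0.23*n^2 - 1.06*n + 1.69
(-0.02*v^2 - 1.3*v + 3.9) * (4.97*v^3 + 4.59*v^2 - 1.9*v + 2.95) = -0.0994*v^5 - 6.5528*v^4 + 13.454*v^3 + 20.312*v^2 - 11.245*v + 11.505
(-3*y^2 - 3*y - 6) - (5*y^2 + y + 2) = -8*y^2 - 4*y - 8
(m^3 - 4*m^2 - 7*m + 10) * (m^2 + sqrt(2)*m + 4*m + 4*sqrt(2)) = m^5 + sqrt(2)*m^4 - 23*m^3 - 23*sqrt(2)*m^2 - 18*m^2 - 18*sqrt(2)*m + 40*m + 40*sqrt(2)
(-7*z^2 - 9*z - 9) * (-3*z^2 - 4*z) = 21*z^4 + 55*z^3 + 63*z^2 + 36*z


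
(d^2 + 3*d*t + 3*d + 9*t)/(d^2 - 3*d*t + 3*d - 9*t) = (-d - 3*t)/(-d + 3*t)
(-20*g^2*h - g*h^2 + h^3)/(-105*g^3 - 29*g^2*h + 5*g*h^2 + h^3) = h*(4*g + h)/(21*g^2 + 10*g*h + h^2)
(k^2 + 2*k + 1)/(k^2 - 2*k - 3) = (k + 1)/(k - 3)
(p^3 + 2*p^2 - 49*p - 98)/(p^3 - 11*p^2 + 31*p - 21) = (p^2 + 9*p + 14)/(p^2 - 4*p + 3)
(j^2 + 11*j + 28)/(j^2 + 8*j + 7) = (j + 4)/(j + 1)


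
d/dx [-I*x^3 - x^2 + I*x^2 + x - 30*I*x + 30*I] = -3*I*x^2 - 2*x*(1 - I) + 1 - 30*I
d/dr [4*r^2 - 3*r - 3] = 8*r - 3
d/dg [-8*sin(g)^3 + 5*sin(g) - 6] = -cos(g) + 6*cos(3*g)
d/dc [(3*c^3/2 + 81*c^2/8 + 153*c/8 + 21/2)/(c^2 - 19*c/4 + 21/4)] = 3*(16*c^4 - 152*c^3 - 465*c^2 + 910*c + 1603)/(2*(16*c^4 - 152*c^3 + 529*c^2 - 798*c + 441))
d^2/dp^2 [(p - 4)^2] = 2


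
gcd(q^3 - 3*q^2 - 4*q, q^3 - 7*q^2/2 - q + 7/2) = q + 1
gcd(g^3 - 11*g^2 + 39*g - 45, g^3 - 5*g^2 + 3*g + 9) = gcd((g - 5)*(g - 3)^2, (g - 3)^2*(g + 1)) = g^2 - 6*g + 9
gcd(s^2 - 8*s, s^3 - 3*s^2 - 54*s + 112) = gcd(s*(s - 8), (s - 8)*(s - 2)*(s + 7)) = s - 8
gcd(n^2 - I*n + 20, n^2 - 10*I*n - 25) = n - 5*I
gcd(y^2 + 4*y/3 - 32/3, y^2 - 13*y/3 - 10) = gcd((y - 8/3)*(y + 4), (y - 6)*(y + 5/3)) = 1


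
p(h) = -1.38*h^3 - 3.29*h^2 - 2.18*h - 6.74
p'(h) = -4.14*h^2 - 6.58*h - 2.18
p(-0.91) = -6.44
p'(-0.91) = 0.38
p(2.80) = -68.93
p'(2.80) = -53.06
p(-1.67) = -5.85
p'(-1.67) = -2.74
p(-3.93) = 34.78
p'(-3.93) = -40.26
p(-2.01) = -4.44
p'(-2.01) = -5.68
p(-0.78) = -6.39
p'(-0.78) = 0.43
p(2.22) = -42.89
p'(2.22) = -37.19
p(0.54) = -9.09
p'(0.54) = -6.94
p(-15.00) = 3943.21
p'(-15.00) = -834.98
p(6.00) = -436.34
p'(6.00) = -190.70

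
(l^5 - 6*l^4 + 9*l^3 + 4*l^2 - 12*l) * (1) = l^5 - 6*l^4 + 9*l^3 + 4*l^2 - 12*l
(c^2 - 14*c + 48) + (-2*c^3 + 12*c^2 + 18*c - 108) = -2*c^3 + 13*c^2 + 4*c - 60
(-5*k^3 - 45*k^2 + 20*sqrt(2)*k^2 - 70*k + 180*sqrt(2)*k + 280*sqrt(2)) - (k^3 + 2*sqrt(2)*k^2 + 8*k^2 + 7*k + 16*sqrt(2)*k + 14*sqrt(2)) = -6*k^3 - 53*k^2 + 18*sqrt(2)*k^2 - 77*k + 164*sqrt(2)*k + 266*sqrt(2)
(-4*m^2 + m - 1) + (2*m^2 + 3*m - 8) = -2*m^2 + 4*m - 9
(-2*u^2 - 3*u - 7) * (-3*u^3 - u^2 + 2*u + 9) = 6*u^5 + 11*u^4 + 20*u^3 - 17*u^2 - 41*u - 63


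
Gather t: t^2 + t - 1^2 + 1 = t^2 + t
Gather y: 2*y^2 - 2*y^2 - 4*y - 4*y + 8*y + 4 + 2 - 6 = 0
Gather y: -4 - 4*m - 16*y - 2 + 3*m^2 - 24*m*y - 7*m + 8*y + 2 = 3*m^2 - 11*m + y*(-24*m - 8) - 4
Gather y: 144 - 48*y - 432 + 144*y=96*y - 288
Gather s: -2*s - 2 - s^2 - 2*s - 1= -s^2 - 4*s - 3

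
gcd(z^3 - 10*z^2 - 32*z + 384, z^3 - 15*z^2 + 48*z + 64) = z^2 - 16*z + 64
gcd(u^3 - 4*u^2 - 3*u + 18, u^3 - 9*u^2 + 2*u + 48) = u^2 - u - 6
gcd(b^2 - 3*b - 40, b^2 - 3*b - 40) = b^2 - 3*b - 40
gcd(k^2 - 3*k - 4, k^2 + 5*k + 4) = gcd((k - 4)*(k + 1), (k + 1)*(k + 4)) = k + 1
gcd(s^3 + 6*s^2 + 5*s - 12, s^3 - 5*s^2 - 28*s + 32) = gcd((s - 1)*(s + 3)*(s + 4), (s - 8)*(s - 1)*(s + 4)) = s^2 + 3*s - 4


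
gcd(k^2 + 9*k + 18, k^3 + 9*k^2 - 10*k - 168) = k + 6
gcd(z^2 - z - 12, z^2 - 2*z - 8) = z - 4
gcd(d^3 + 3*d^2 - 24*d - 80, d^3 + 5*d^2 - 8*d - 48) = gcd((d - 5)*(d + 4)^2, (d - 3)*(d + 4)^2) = d^2 + 8*d + 16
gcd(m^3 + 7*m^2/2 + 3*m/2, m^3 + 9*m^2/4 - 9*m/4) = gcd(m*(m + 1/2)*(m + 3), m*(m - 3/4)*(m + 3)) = m^2 + 3*m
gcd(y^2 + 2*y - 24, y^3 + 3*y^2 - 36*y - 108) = y + 6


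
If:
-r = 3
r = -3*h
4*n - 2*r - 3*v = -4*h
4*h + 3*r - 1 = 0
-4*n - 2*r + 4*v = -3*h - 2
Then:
No Solution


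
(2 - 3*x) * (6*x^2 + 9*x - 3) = -18*x^3 - 15*x^2 + 27*x - 6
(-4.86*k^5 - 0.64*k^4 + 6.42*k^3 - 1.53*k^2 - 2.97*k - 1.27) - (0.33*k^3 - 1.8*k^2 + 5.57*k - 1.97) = -4.86*k^5 - 0.64*k^4 + 6.09*k^3 + 0.27*k^2 - 8.54*k + 0.7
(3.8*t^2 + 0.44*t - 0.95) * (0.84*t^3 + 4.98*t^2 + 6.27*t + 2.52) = 3.192*t^5 + 19.2936*t^4 + 25.2192*t^3 + 7.6038*t^2 - 4.8477*t - 2.394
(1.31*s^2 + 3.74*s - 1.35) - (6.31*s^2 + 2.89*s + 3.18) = -5.0*s^2 + 0.85*s - 4.53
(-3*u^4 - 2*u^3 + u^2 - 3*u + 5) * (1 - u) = 3*u^5 - u^4 - 3*u^3 + 4*u^2 - 8*u + 5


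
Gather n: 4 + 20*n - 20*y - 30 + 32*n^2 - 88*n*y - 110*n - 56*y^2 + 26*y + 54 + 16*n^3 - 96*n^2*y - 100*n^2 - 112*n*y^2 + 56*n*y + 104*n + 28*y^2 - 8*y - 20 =16*n^3 + n^2*(-96*y - 68) + n*(-112*y^2 - 32*y + 14) - 28*y^2 - 2*y + 8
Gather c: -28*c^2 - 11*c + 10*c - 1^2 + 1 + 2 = -28*c^2 - c + 2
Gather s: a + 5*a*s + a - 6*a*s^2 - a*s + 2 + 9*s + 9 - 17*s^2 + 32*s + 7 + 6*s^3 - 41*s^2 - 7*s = 2*a + 6*s^3 + s^2*(-6*a - 58) + s*(4*a + 34) + 18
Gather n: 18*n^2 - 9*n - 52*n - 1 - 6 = 18*n^2 - 61*n - 7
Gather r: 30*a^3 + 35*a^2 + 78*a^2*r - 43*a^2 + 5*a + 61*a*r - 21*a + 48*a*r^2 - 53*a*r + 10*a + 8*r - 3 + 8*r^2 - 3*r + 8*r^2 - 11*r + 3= 30*a^3 - 8*a^2 - 6*a + r^2*(48*a + 16) + r*(78*a^2 + 8*a - 6)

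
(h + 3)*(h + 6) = h^2 + 9*h + 18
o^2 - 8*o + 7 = (o - 7)*(o - 1)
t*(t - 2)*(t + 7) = t^3 + 5*t^2 - 14*t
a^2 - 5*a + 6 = (a - 3)*(a - 2)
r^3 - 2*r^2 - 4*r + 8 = (r - 2)^2*(r + 2)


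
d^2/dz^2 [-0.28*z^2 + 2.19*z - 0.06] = -0.560000000000000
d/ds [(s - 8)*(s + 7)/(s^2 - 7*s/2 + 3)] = 2*(-5*s^2 + 236*s - 398)/(4*s^4 - 28*s^3 + 73*s^2 - 84*s + 36)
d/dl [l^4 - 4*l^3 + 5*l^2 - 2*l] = 4*l^3 - 12*l^2 + 10*l - 2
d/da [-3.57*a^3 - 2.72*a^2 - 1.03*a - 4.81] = -10.71*a^2 - 5.44*a - 1.03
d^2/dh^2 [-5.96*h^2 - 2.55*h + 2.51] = -11.9200000000000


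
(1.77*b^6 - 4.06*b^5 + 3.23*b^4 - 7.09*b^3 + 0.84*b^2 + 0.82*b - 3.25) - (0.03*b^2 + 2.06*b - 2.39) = 1.77*b^6 - 4.06*b^5 + 3.23*b^4 - 7.09*b^3 + 0.81*b^2 - 1.24*b - 0.86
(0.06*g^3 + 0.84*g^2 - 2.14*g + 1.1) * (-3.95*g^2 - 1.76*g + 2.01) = -0.237*g^5 - 3.4236*g^4 + 7.0952*g^3 + 1.1098*g^2 - 6.2374*g + 2.211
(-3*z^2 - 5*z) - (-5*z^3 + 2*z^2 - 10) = 5*z^3 - 5*z^2 - 5*z + 10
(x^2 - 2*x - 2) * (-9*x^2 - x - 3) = -9*x^4 + 17*x^3 + 17*x^2 + 8*x + 6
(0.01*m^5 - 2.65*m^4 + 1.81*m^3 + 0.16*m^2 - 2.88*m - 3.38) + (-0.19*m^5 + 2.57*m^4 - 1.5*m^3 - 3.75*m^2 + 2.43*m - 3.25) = -0.18*m^5 - 0.0800000000000001*m^4 + 0.31*m^3 - 3.59*m^2 - 0.45*m - 6.63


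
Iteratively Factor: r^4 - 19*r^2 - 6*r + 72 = (r - 4)*(r^3 + 4*r^2 - 3*r - 18) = (r - 4)*(r + 3)*(r^2 + r - 6) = (r - 4)*(r - 2)*(r + 3)*(r + 3)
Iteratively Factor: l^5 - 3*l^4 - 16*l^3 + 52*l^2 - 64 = (l + 4)*(l^4 - 7*l^3 + 12*l^2 + 4*l - 16) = (l - 4)*(l + 4)*(l^3 - 3*l^2 + 4) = (l - 4)*(l - 2)*(l + 4)*(l^2 - l - 2) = (l - 4)*(l - 2)*(l + 1)*(l + 4)*(l - 2)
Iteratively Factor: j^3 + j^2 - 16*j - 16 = (j - 4)*(j^2 + 5*j + 4) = (j - 4)*(j + 1)*(j + 4)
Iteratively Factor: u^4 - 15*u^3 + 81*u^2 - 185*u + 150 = (u - 2)*(u^3 - 13*u^2 + 55*u - 75) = (u - 5)*(u - 2)*(u^2 - 8*u + 15) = (u - 5)*(u - 3)*(u - 2)*(u - 5)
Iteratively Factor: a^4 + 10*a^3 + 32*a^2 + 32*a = (a + 2)*(a^3 + 8*a^2 + 16*a) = (a + 2)*(a + 4)*(a^2 + 4*a) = a*(a + 2)*(a + 4)*(a + 4)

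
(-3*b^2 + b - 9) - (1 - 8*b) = -3*b^2 + 9*b - 10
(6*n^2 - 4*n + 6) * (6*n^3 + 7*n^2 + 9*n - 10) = 36*n^5 + 18*n^4 + 62*n^3 - 54*n^2 + 94*n - 60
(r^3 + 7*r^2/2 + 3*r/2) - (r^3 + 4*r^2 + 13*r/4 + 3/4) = -r^2/2 - 7*r/4 - 3/4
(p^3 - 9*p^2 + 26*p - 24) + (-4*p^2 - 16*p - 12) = p^3 - 13*p^2 + 10*p - 36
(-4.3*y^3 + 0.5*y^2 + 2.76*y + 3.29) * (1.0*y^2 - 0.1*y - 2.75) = -4.3*y^5 + 0.93*y^4 + 14.535*y^3 + 1.639*y^2 - 7.919*y - 9.0475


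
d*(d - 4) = d^2 - 4*d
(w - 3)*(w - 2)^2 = w^3 - 7*w^2 + 16*w - 12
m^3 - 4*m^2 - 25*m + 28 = (m - 7)*(m - 1)*(m + 4)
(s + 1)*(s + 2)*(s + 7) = s^3 + 10*s^2 + 23*s + 14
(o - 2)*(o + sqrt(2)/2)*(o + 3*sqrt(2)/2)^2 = o^4 - 2*o^3 + 7*sqrt(2)*o^3/2 - 7*sqrt(2)*o^2 + 15*o^2/2 - 15*o + 9*sqrt(2)*o/4 - 9*sqrt(2)/2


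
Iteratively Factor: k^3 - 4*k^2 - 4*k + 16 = (k - 4)*(k^2 - 4) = (k - 4)*(k - 2)*(k + 2)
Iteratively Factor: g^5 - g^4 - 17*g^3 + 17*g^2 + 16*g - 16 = (g - 1)*(g^4 - 17*g^2 + 16) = (g - 1)*(g + 1)*(g^3 - g^2 - 16*g + 16) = (g - 4)*(g - 1)*(g + 1)*(g^2 + 3*g - 4) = (g - 4)*(g - 1)^2*(g + 1)*(g + 4)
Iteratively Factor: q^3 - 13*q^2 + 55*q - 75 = (q - 3)*(q^2 - 10*q + 25) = (q - 5)*(q - 3)*(q - 5)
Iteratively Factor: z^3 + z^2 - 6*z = (z + 3)*(z^2 - 2*z) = z*(z + 3)*(z - 2)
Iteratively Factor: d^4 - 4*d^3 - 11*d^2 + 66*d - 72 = (d - 3)*(d^3 - d^2 - 14*d + 24) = (d - 3)*(d - 2)*(d^2 + d - 12) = (d - 3)^2*(d - 2)*(d + 4)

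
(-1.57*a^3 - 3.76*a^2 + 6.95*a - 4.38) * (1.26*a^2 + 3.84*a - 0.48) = -1.9782*a^5 - 10.7664*a^4 - 4.9278*a^3 + 22.974*a^2 - 20.1552*a + 2.1024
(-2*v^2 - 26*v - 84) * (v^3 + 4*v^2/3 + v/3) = -2*v^5 - 86*v^4/3 - 358*v^3/3 - 362*v^2/3 - 28*v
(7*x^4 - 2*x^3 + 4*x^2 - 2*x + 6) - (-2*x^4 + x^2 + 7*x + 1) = 9*x^4 - 2*x^3 + 3*x^2 - 9*x + 5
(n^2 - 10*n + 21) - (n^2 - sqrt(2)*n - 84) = -10*n + sqrt(2)*n + 105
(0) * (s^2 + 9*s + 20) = 0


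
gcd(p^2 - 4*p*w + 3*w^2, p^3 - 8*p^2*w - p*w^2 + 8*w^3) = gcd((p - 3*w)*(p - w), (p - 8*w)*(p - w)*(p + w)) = p - w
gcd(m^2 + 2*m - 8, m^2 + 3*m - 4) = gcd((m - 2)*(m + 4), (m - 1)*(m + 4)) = m + 4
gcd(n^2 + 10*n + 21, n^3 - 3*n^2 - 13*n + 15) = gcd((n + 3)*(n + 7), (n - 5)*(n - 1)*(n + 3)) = n + 3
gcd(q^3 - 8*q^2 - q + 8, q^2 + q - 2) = q - 1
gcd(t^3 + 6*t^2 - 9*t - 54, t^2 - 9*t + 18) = t - 3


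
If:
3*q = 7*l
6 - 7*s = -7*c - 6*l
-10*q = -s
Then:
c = 236*s/245 - 6/7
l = 3*s/70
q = s/10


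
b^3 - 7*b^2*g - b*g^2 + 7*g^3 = (b - 7*g)*(b - g)*(b + g)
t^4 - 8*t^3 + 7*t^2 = t^2*(t - 7)*(t - 1)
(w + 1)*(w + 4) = w^2 + 5*w + 4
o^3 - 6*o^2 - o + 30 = (o - 5)*(o - 3)*(o + 2)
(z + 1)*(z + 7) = z^2 + 8*z + 7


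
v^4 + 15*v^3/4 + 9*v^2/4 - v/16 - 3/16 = (v - 1/4)*(v + 1/2)^2*(v + 3)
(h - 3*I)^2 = h^2 - 6*I*h - 9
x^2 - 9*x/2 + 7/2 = (x - 7/2)*(x - 1)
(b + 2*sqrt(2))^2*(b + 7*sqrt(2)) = b^3 + 11*sqrt(2)*b^2 + 64*b + 56*sqrt(2)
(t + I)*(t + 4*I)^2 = t^3 + 9*I*t^2 - 24*t - 16*I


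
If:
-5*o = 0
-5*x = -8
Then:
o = 0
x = 8/5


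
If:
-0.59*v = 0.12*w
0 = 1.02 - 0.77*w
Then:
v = -0.27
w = 1.32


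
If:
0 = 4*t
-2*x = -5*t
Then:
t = 0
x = 0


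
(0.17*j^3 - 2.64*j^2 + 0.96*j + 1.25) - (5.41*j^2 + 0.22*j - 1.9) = 0.17*j^3 - 8.05*j^2 + 0.74*j + 3.15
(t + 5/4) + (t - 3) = 2*t - 7/4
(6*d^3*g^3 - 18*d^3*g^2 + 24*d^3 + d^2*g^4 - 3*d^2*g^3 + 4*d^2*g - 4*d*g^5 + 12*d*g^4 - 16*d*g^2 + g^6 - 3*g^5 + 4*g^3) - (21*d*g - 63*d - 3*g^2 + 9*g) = 6*d^3*g^3 - 18*d^3*g^2 + 24*d^3 + d^2*g^4 - 3*d^2*g^3 + 4*d^2*g - 4*d*g^5 + 12*d*g^4 - 16*d*g^2 - 21*d*g + 63*d + g^6 - 3*g^5 + 4*g^3 + 3*g^2 - 9*g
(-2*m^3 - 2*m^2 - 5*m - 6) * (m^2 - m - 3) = -2*m^5 + 3*m^3 + 5*m^2 + 21*m + 18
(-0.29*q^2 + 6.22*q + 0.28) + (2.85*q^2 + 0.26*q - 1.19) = 2.56*q^2 + 6.48*q - 0.91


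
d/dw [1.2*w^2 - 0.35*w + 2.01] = 2.4*w - 0.35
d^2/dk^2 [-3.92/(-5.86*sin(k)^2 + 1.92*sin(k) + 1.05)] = (538.444928*sin(k)^4 - 132.314112*sin(k)^3 - 696.737664*sin(k)^2 + 256.725504*sin(k) - 77.140896)/(-5.86*sin(k)^2 + 1.92*sin(k) + 1.05)^3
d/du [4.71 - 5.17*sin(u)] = -5.17*cos(u)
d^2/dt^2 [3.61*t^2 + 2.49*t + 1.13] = 7.22000000000000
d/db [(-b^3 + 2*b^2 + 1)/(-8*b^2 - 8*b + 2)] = (4*b^4 + 8*b^3 - 11*b^2 + 12*b + 4)/(2*(16*b^4 + 32*b^3 + 8*b^2 - 8*b + 1))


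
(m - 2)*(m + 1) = m^2 - m - 2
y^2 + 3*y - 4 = (y - 1)*(y + 4)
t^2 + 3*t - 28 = (t - 4)*(t + 7)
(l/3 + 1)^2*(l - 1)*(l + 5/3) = l^4/9 + 20*l^3/27 + 34*l^2/27 - 4*l/9 - 5/3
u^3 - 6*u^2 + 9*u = u*(u - 3)^2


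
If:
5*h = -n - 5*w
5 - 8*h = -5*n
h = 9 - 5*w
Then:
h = -10/7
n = -23/7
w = 73/35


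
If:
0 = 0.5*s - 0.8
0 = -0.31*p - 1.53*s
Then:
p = -7.90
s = 1.60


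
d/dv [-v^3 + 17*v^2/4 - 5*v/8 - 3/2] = -3*v^2 + 17*v/2 - 5/8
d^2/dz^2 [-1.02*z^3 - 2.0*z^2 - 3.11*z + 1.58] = -6.12*z - 4.0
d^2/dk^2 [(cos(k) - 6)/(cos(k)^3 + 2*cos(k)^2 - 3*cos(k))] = (2*(-3*sin(k)^2 + 4*cos(k))^2*(cos(k) - 6)*sin(k)^2 - (cos(k)^2 + 2*cos(k) - 3)^2*cos(k)^3 + (cos(k)^2 + 2*cos(k) - 3)*(15*(1 - cos(2*k))^2 + 54*cos(k) - 78*cos(2*k) - 38*cos(3*k) - 18)*cos(k)/4)/((cos(k)^2 + 2*cos(k) - 3)^3*cos(k)^3)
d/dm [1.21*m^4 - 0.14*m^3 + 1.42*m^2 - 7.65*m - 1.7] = 4.84*m^3 - 0.42*m^2 + 2.84*m - 7.65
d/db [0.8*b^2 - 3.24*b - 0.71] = 1.6*b - 3.24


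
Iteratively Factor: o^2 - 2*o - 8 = (o + 2)*(o - 4)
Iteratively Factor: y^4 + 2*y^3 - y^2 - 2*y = (y + 2)*(y^3 - y) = (y + 1)*(y + 2)*(y^2 - y) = y*(y + 1)*(y + 2)*(y - 1)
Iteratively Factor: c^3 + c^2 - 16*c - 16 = (c + 4)*(c^2 - 3*c - 4) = (c - 4)*(c + 4)*(c + 1)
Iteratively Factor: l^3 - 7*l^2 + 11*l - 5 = (l - 5)*(l^2 - 2*l + 1) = (l - 5)*(l - 1)*(l - 1)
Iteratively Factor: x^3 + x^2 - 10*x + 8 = (x - 1)*(x^2 + 2*x - 8) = (x - 2)*(x - 1)*(x + 4)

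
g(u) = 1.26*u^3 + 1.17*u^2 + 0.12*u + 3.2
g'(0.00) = 0.12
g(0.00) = 3.20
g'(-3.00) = 27.12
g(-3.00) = -20.65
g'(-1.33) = 3.69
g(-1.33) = 2.15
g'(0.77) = 4.16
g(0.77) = 4.56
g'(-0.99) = 1.51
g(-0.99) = 3.01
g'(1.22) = 8.60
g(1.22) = 7.38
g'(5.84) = 142.70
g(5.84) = 294.77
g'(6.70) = 185.48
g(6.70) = 435.49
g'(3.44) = 52.90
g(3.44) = 68.75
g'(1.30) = 9.55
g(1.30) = 8.10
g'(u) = 3.78*u^2 + 2.34*u + 0.12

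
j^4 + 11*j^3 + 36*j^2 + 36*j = j*(j + 2)*(j + 3)*(j + 6)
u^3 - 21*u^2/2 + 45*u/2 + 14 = (u - 7)*(u - 4)*(u + 1/2)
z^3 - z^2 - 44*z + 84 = (z - 6)*(z - 2)*(z + 7)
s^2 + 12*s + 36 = (s + 6)^2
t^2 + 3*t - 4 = (t - 1)*(t + 4)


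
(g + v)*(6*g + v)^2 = 36*g^3 + 48*g^2*v + 13*g*v^2 + v^3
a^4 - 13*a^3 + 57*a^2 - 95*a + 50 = (a - 5)^2*(a - 2)*(a - 1)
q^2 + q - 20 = (q - 4)*(q + 5)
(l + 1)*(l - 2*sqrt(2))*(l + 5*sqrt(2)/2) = l^3 + sqrt(2)*l^2/2 + l^2 - 10*l + sqrt(2)*l/2 - 10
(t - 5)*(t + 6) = t^2 + t - 30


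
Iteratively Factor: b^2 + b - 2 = (b - 1)*(b + 2)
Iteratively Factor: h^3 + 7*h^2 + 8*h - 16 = (h - 1)*(h^2 + 8*h + 16) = (h - 1)*(h + 4)*(h + 4)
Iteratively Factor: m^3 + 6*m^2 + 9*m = (m + 3)*(m^2 + 3*m) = m*(m + 3)*(m + 3)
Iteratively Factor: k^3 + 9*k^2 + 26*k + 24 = (k + 3)*(k^2 + 6*k + 8) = (k + 3)*(k + 4)*(k + 2)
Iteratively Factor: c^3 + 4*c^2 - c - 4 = (c - 1)*(c^2 + 5*c + 4) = (c - 1)*(c + 4)*(c + 1)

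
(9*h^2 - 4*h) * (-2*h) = -18*h^3 + 8*h^2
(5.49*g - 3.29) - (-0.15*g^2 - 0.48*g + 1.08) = 0.15*g^2 + 5.97*g - 4.37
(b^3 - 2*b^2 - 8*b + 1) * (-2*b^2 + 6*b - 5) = -2*b^5 + 10*b^4 - b^3 - 40*b^2 + 46*b - 5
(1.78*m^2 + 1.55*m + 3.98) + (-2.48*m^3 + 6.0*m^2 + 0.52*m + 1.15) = -2.48*m^3 + 7.78*m^2 + 2.07*m + 5.13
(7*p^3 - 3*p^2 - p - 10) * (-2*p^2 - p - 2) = -14*p^5 - p^4 - 9*p^3 + 27*p^2 + 12*p + 20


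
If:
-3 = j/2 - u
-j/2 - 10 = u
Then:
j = -13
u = -7/2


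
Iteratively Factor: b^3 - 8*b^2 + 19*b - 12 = (b - 1)*(b^2 - 7*b + 12) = (b - 4)*(b - 1)*(b - 3)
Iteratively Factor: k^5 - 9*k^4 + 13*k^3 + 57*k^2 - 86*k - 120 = (k - 5)*(k^4 - 4*k^3 - 7*k^2 + 22*k + 24) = (k - 5)*(k + 2)*(k^3 - 6*k^2 + 5*k + 12) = (k - 5)*(k - 3)*(k + 2)*(k^2 - 3*k - 4) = (k - 5)*(k - 3)*(k + 1)*(k + 2)*(k - 4)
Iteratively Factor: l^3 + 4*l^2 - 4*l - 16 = (l - 2)*(l^2 + 6*l + 8) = (l - 2)*(l + 4)*(l + 2)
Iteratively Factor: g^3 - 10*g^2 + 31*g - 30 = (g - 3)*(g^2 - 7*g + 10) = (g - 3)*(g - 2)*(g - 5)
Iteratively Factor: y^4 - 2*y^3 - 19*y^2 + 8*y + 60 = (y - 5)*(y^3 + 3*y^2 - 4*y - 12) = (y - 5)*(y + 3)*(y^2 - 4) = (y - 5)*(y + 2)*(y + 3)*(y - 2)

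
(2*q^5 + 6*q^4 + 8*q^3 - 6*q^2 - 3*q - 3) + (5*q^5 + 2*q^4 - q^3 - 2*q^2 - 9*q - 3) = 7*q^5 + 8*q^4 + 7*q^3 - 8*q^2 - 12*q - 6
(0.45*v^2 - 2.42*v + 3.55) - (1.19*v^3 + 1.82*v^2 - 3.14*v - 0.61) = -1.19*v^3 - 1.37*v^2 + 0.72*v + 4.16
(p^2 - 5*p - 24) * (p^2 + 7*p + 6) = p^4 + 2*p^3 - 53*p^2 - 198*p - 144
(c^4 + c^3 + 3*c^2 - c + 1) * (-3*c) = -3*c^5 - 3*c^4 - 9*c^3 + 3*c^2 - 3*c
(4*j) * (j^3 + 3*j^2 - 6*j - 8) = 4*j^4 + 12*j^3 - 24*j^2 - 32*j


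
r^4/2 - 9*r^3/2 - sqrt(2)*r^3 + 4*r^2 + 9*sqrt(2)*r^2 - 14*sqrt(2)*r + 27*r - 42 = (r/2 + sqrt(2)/2)*(r - 7)*(r - 2)*(r - 3*sqrt(2))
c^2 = c^2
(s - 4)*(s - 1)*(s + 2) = s^3 - 3*s^2 - 6*s + 8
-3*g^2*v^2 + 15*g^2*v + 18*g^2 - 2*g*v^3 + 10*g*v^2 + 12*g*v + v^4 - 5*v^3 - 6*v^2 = (-3*g + v)*(g + v)*(v - 6)*(v + 1)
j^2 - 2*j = j*(j - 2)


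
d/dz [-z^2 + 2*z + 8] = 2 - 2*z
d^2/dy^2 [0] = 0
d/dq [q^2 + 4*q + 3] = 2*q + 4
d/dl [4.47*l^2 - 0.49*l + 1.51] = 8.94*l - 0.49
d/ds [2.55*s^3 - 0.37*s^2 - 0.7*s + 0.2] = 7.65*s^2 - 0.74*s - 0.7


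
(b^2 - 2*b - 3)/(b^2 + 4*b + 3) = (b - 3)/(b + 3)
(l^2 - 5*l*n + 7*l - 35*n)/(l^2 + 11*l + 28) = (l - 5*n)/(l + 4)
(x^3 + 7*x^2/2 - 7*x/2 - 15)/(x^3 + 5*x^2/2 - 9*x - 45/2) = (x - 2)/(x - 3)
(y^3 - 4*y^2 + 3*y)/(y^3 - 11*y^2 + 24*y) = (y - 1)/(y - 8)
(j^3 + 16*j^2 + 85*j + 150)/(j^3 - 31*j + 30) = (j^2 + 10*j + 25)/(j^2 - 6*j + 5)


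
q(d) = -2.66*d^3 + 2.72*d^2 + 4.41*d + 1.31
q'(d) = -7.98*d^2 + 5.44*d + 4.41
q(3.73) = -82.44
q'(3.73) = -86.32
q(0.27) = 2.65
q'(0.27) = 5.30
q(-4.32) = 247.47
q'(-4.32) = -168.02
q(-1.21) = 4.67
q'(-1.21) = -13.86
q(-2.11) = 29.10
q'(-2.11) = -42.60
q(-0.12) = 0.82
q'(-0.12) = 3.64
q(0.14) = 1.97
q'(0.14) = 5.02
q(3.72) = -81.58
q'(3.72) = -85.78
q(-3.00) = 84.38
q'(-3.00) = -83.73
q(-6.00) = 647.33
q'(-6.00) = -315.51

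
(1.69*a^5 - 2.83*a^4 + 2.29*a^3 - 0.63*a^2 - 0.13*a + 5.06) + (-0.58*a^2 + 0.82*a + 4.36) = 1.69*a^5 - 2.83*a^4 + 2.29*a^3 - 1.21*a^2 + 0.69*a + 9.42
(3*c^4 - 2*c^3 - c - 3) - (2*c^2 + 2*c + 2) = 3*c^4 - 2*c^3 - 2*c^2 - 3*c - 5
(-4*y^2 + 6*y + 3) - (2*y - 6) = -4*y^2 + 4*y + 9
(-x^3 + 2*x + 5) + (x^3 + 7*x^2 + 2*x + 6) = 7*x^2 + 4*x + 11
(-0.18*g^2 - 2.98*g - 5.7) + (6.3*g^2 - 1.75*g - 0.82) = 6.12*g^2 - 4.73*g - 6.52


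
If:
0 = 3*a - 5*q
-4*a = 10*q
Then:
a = 0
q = 0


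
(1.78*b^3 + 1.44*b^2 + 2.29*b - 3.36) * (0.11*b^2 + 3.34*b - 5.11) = 0.1958*b^5 + 6.1036*b^4 - 4.0343*b^3 - 0.0794000000000004*b^2 - 22.9243*b + 17.1696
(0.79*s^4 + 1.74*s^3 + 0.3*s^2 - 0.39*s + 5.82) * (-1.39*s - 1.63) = -1.0981*s^5 - 3.7063*s^4 - 3.2532*s^3 + 0.0531000000000001*s^2 - 7.4541*s - 9.4866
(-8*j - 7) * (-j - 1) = 8*j^2 + 15*j + 7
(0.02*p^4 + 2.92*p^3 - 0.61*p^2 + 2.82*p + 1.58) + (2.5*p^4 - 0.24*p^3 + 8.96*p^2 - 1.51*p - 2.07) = 2.52*p^4 + 2.68*p^3 + 8.35*p^2 + 1.31*p - 0.49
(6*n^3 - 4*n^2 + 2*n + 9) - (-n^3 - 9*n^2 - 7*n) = 7*n^3 + 5*n^2 + 9*n + 9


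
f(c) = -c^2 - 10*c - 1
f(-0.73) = 5.77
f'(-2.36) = -5.28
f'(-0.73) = -8.54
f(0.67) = -8.15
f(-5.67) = 23.55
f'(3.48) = -16.96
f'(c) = -2*c - 10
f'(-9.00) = 8.00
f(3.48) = -47.91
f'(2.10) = -14.20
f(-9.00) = 8.00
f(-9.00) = 8.00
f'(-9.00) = 8.00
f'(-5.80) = 1.60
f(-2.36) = 17.03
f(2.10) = -26.41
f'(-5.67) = 1.34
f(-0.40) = 2.84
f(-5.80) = 23.36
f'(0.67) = -11.34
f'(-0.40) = -9.20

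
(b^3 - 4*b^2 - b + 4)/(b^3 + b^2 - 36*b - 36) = (b^2 - 5*b + 4)/(b^2 - 36)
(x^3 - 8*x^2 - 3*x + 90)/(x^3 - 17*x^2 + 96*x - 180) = (x + 3)/(x - 6)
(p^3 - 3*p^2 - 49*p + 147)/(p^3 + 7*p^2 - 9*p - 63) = (p - 7)/(p + 3)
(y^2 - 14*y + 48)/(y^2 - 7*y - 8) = (y - 6)/(y + 1)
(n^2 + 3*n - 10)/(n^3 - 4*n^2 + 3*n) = (n^2 + 3*n - 10)/(n*(n^2 - 4*n + 3))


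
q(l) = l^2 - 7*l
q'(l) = 2*l - 7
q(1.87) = -9.59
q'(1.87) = -3.26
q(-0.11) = 0.78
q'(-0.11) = -7.22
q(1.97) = -9.91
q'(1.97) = -3.06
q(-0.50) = 3.75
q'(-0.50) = -8.00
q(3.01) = -12.01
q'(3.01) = -0.98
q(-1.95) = 17.45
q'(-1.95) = -10.90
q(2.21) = -10.59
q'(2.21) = -2.58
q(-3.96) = 43.40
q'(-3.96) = -14.92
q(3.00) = -12.00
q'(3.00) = -1.00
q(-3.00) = 30.00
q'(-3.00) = -13.00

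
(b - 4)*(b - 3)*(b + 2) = b^3 - 5*b^2 - 2*b + 24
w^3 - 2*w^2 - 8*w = w*(w - 4)*(w + 2)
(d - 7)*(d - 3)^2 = d^3 - 13*d^2 + 51*d - 63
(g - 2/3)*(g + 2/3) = g^2 - 4/9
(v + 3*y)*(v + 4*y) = v^2 + 7*v*y + 12*y^2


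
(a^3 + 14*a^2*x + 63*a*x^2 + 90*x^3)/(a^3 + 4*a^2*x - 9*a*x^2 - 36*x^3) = (-a^2 - 11*a*x - 30*x^2)/(-a^2 - a*x + 12*x^2)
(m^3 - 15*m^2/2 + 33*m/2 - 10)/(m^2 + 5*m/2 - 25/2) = (m^2 - 5*m + 4)/(m + 5)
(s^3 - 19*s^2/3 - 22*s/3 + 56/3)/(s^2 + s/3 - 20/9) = 3*(s^2 - 5*s - 14)/(3*s + 5)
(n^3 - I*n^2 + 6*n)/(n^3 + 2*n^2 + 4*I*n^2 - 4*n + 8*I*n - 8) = n*(n - 3*I)/(n^2 + 2*n*(1 + I) + 4*I)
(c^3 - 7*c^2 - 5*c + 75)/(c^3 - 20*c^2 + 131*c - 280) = (c^2 - 2*c - 15)/(c^2 - 15*c + 56)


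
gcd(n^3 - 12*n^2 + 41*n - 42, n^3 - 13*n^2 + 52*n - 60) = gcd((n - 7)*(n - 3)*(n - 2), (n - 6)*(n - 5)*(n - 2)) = n - 2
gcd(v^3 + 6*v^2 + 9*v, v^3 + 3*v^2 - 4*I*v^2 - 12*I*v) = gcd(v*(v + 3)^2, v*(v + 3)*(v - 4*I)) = v^2 + 3*v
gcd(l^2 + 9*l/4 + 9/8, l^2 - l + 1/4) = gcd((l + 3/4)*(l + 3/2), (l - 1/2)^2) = 1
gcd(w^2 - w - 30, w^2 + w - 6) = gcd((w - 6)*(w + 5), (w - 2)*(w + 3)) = 1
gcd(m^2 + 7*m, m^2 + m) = m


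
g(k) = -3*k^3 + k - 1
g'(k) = 1 - 9*k^2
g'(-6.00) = -323.00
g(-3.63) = 138.87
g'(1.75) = -26.56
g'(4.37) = -170.87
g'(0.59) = -2.13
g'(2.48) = -54.35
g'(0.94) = -6.95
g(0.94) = -2.55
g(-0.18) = -1.16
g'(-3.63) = -117.59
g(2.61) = -51.73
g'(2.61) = -60.31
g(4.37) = -246.99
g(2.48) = -44.28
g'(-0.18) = 0.71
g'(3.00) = -80.00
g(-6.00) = 641.00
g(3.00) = -79.00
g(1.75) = -15.33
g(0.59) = -1.03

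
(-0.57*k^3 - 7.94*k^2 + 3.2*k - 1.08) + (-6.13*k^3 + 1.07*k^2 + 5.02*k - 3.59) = -6.7*k^3 - 6.87*k^2 + 8.22*k - 4.67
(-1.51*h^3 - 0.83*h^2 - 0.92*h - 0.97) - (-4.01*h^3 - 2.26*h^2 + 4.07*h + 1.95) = 2.5*h^3 + 1.43*h^2 - 4.99*h - 2.92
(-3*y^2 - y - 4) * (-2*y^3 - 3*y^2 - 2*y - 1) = 6*y^5 + 11*y^4 + 17*y^3 + 17*y^2 + 9*y + 4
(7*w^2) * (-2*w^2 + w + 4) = -14*w^4 + 7*w^3 + 28*w^2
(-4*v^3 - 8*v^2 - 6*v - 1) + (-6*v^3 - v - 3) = -10*v^3 - 8*v^2 - 7*v - 4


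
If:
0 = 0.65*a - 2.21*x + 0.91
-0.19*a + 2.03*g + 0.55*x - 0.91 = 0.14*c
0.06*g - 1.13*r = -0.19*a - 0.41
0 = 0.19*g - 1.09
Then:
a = 3.4*x - 1.4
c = 78.5842105263158 - 0.685714285714286*x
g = 5.74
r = 0.571681415929204*x + 0.432044713553796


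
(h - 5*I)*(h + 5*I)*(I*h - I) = I*h^3 - I*h^2 + 25*I*h - 25*I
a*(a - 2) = a^2 - 2*a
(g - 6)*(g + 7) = g^2 + g - 42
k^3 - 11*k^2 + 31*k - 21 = (k - 7)*(k - 3)*(k - 1)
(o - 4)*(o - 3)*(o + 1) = o^3 - 6*o^2 + 5*o + 12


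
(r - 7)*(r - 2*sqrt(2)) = r^2 - 7*r - 2*sqrt(2)*r + 14*sqrt(2)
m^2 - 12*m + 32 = (m - 8)*(m - 4)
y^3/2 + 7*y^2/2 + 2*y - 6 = (y/2 + 1)*(y - 1)*(y + 6)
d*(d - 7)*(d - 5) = d^3 - 12*d^2 + 35*d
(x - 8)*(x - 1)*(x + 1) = x^3 - 8*x^2 - x + 8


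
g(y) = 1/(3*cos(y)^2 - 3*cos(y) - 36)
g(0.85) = -0.03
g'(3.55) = 0.00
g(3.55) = -0.03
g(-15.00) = -0.03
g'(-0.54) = -0.00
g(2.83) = -0.03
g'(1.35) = -0.00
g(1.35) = -0.03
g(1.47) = -0.03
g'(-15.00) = 0.00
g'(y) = (6*sin(y)*cos(y) - 3*sin(y))/(3*cos(y)^2 - 3*cos(y) - 36)^2 = (2*cos(y) - 1)*sin(y)/(3*(sin(y)^2 + cos(y) + 11)^2)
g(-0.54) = -0.03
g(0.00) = -0.03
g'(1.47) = -0.00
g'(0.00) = 0.00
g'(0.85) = 0.00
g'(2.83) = -0.00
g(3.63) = -0.03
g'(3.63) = 0.00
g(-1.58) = -0.03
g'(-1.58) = 0.00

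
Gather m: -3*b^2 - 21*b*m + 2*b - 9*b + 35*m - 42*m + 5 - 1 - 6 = -3*b^2 - 7*b + m*(-21*b - 7) - 2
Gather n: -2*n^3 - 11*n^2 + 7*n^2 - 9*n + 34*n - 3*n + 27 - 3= -2*n^3 - 4*n^2 + 22*n + 24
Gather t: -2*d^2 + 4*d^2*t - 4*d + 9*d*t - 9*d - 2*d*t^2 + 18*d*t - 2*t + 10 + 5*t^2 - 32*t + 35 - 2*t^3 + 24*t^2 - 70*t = -2*d^2 - 13*d - 2*t^3 + t^2*(29 - 2*d) + t*(4*d^2 + 27*d - 104) + 45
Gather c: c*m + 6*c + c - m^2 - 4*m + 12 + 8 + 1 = c*(m + 7) - m^2 - 4*m + 21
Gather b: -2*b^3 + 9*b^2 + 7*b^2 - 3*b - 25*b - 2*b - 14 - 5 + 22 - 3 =-2*b^3 + 16*b^2 - 30*b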